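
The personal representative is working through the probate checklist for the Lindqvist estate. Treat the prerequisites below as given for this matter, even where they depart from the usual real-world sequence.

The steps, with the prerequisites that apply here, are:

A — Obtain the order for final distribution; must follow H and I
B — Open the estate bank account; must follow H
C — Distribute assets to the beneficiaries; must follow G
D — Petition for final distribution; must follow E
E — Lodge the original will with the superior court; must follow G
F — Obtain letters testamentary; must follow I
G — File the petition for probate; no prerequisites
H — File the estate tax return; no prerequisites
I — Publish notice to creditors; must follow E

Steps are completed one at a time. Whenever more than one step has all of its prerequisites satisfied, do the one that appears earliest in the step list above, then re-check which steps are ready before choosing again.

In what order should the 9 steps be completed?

Nothing is required for G and H. G is listed earlier → G first.
C and E now also ready, so the ready set is {C, E, H}; C is listed earlier → C.
Ready: E and H. E is listed earlier → E.
Ready: D, H and I. D is listed earlier → D.
Now H and I have their prerequisites met. H is listed earlier, so H next.
Now B and I have their prerequisites met. B is listed earlier, so B next.
I is the only step now ready → I.
Now A and F have their prerequisites met. A is listed earlier, so A next.
F is the only step now ready → F.

G → C → E → D → H → B → I → A → F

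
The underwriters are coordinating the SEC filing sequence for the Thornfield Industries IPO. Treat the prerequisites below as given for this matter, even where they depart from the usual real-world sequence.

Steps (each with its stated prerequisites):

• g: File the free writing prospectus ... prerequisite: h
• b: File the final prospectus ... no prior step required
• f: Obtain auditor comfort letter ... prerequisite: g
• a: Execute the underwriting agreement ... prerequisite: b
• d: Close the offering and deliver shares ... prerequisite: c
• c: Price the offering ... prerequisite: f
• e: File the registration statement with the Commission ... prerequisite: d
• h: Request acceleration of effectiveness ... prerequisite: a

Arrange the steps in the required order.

b, a, h, g, f, c, d, e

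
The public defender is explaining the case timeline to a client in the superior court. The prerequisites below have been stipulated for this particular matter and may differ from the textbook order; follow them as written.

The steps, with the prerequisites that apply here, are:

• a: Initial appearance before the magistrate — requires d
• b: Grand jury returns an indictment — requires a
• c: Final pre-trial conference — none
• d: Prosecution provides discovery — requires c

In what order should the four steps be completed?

c, d, a, b

Only c has no prerequisites, so it is first.
d needed c, now all done → d.
Next only a has its prerequisites met → a.
b needed a, now all done → b.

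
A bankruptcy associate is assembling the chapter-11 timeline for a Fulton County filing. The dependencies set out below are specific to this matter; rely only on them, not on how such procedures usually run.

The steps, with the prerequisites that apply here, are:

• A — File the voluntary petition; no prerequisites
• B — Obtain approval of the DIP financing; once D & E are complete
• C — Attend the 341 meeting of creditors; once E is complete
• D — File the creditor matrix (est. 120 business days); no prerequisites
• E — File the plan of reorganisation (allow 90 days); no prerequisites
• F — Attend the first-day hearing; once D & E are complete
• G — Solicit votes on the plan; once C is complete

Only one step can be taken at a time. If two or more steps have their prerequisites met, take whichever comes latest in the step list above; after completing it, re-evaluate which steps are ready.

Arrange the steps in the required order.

E, D, F, C, G, B, A

Nothing is required for E, D and A. E is listed later → E first.
D, C and A are all available; D is listed later → D.
F, C, B and A are all available; F is listed later → F.
Ready: C, B and A. C is listed later → C.
Ready: G, B and A. G is listed later → G.
Ready: B and A. B is listed later → B.
Next only A has its prerequisites met → A.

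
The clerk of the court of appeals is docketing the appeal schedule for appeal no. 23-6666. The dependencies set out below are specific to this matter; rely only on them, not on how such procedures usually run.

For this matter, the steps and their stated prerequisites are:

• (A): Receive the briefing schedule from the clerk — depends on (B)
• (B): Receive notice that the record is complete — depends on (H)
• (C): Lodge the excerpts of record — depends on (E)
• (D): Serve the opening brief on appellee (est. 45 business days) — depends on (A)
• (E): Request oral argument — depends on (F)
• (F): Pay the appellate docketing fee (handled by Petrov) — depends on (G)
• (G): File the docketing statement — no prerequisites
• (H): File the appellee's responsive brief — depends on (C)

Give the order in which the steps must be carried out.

(G) → (F) → (E) → (C) → (H) → (B) → (A) → (D)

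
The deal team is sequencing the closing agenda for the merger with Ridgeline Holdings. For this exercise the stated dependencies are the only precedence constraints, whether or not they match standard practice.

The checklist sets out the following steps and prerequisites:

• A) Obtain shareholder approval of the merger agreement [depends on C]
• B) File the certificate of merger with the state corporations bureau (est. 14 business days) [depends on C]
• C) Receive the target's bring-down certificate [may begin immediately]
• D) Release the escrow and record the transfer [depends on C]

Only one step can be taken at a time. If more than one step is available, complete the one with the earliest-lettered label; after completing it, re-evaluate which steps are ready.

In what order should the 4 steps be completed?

C, A, B, D

C is the only step with nothing outstanding, so it goes first.
Now A, B and D have their prerequisites met. A has the earlier label, so A next.
Now B and D have their prerequisites met. B has the earlier label, so B next.
D needed C, now all done → D.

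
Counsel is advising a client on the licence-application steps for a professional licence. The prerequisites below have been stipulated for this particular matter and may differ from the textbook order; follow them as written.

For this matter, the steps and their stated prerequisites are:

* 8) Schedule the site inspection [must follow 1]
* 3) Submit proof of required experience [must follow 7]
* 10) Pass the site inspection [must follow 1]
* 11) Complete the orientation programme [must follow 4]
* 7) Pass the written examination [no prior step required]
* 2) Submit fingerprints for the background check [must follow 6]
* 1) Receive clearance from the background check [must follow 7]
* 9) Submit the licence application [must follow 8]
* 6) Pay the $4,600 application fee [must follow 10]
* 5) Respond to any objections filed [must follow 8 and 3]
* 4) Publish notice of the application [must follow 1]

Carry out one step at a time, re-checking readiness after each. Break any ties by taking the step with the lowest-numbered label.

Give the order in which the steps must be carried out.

Only 7 has no prerequisites, so it is first.
1 and 3 are both available; 1 has the earlier label → 1.
Now 3, 4, 8 and 10 have their prerequisites met. 3 has the earlier label, so 3 next.
Ready: 4, 8 and 10. 4 has the earlier label → 4.
11 now also ready, so the ready set is {8, 10, 11}; 8 has the earlier label → 8.
Ready: 5, 9, 10 and 11. 5 has the earlier label → 5.
Now 9, 10 and 11 have their prerequisites met. 9 has the earlier label, so 9 next.
Ready: 10 and 11. 10 has the earlier label → 10.
Ready: 6 and 11. 6 has the earlier label → 6.
Now 2 and 11 have their prerequisites met. 2 has the earlier label, so 2 next.
11 is the only step now ready → 11.

7, 1, 3, 4, 8, 5, 9, 10, 6, 2, 11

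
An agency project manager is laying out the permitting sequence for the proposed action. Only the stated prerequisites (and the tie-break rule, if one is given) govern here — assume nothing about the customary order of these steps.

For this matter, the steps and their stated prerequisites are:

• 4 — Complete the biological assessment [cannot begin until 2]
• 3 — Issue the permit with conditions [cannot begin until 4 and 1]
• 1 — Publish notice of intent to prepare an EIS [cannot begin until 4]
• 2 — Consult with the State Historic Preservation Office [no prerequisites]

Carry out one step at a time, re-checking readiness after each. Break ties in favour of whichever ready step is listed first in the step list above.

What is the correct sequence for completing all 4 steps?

2, 4, 1, 3

2 has no prerequisites → 2 first.
That leaves 4 as the only ready step → 4.
Next only 1 has its prerequisites met → 1.
3 needed 4 and 1, now all done → 3.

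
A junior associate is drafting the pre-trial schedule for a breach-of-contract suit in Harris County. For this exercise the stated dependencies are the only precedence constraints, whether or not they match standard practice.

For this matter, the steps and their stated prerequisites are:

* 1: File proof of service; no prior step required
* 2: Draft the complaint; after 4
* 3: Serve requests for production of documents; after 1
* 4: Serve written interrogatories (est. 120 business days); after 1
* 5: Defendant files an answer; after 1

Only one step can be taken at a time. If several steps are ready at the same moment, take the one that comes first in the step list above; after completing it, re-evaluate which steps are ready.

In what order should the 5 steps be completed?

1 → 3 → 4 → 2 → 5

1 is the only step with nothing outstanding, so it goes first.
Ready: 3, 4 and 5. 3 is listed earlier → 3.
Ready: 4 and 5. 4 is listed earlier → 4.
Now 2 and 5 have their prerequisites met. 2 is listed earlier, so 2 next.
5 is the only step now ready → 5.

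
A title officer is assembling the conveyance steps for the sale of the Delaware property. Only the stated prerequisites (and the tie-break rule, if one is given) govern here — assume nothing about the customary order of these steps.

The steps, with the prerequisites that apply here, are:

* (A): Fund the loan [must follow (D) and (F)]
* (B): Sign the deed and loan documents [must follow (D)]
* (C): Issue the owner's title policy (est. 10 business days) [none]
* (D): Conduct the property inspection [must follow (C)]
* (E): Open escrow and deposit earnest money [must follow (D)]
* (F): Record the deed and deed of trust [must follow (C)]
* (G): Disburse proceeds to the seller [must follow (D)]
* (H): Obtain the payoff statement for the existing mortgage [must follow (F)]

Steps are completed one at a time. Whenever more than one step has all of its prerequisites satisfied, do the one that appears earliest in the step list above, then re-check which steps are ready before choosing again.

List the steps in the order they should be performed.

(C), (D), (B), (E), (F), (A), (G), (H)

(C) has no prerequisites → (C) first.
(D) and (F) are both available; (D) is listed earlier → (D).
(B), (E), (F) and (G) are all available; (B) is listed earlier → (B).
Ready: (E), (F) and (G). (E) is listed earlier → (E).
Now (F) and (G) have their prerequisites met. (F) is listed earlier, so (F) next.
(A) and (H) now also ready, so the ready set is {(A), (G), (H)}; (A) is listed earlier → (A).
Ready: (G) and (H). (G) is listed earlier → (G).
(H) needed (F), now all done → (H).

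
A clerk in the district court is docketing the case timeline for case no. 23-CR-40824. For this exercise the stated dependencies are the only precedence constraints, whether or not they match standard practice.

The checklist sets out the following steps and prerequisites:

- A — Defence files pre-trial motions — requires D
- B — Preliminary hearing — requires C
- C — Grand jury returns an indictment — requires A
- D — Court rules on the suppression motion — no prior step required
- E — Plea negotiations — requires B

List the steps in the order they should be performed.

Only D has no prerequisites, so it is first.
A is the only step now ready → A.
Next only C has its prerequisites met → C.
B needed C, now all done → B.
E needed B, now all done → E.

D, A, C, B, E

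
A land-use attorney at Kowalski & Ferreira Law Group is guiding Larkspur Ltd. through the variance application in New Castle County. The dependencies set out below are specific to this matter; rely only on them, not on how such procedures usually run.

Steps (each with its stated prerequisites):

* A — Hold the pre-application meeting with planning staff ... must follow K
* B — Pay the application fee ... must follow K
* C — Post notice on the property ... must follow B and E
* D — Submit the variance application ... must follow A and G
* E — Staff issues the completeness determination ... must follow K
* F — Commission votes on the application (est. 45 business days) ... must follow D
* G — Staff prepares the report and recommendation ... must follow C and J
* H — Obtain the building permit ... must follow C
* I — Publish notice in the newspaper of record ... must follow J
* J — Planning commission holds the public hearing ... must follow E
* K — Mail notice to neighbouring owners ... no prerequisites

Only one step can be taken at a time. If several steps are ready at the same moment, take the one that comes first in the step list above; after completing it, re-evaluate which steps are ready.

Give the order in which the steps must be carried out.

K has no prerequisites → K first.
Ready: A, B and E. A is listed earlier → A.
Now B and E have their prerequisites met. B is listed earlier, so B next.
E is the only step now ready → E.
Ready: C and J. C is listed earlier → C.
Now H and J have their prerequisites met. H is listed earlier, so H next.
J needed E, now all done → J.
G and I are both available; G is listed earlier → G.
D now also ready, so the ready set is {D, I}; D is listed earlier → D.
F now also ready, so the ready set is {F, I}; F is listed earlier → F.
Next only I has its prerequisites met → I.

K, A, B, E, C, H, J, G, D, F, I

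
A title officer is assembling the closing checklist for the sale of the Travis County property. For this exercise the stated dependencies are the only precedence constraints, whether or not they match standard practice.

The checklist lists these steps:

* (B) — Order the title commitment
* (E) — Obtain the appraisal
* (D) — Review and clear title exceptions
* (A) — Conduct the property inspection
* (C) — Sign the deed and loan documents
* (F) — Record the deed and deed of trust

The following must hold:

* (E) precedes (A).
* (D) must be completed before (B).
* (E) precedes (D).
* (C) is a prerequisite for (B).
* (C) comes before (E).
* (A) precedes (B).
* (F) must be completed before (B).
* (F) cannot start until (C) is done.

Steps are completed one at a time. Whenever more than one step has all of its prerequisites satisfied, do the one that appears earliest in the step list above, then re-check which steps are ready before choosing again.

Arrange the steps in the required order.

(C) (E) (D) (A) (F) (B)

(C) has no prerequisites → (C) first.
Now (E) and (F) have their prerequisites met. (E) is listed earlier, so (E) next.
(D) and (A) now also ready, so the ready set is {(D), (A), (F)}; (D) is listed earlier → (D).
Now (A) and (F) have their prerequisites met. (A) is listed earlier, so (A) next.
(F) is the only step now ready → (F).
That leaves (B) as the only ready step → (B).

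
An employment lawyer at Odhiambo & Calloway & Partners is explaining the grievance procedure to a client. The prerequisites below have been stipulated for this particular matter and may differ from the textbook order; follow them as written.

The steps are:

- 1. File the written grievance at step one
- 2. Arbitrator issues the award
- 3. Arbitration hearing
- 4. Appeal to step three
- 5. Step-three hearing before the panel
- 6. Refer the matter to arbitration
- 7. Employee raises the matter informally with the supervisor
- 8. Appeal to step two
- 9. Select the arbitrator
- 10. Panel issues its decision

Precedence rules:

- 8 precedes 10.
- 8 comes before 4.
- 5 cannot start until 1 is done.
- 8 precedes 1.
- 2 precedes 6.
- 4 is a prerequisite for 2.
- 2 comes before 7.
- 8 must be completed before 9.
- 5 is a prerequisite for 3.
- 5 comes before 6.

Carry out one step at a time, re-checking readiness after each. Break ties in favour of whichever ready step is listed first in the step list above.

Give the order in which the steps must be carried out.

8, 1, 4, 2, 5, 3, 6, 7, 9, 10

Only 8 has no prerequisites, so it is first.
Ready: 1, 4, 9 and 10. 1 is listed earlier → 1.
5 now also ready, so the ready set is {4, 5, 9, 10}; 4 is listed earlier → 4.
Now 2, 5, 9 and 10 have their prerequisites met. 2 is listed earlier, so 2 next.
7 now also ready, so the ready set is {5, 7, 9, 10}; 5 is listed earlier → 5.
3 and 6 now also ready, so the ready set is {3, 6, 7, 9, 10}; 3 is listed earlier → 3.
Ready: 6, 7, 9 and 10. 6 is listed earlier → 6.
Now 7, 9 and 10 have their prerequisites met. 7 is listed earlier, so 7 next.
Ready: 9 and 10. 9 is listed earlier → 9.
That leaves 10 as the only ready step → 10.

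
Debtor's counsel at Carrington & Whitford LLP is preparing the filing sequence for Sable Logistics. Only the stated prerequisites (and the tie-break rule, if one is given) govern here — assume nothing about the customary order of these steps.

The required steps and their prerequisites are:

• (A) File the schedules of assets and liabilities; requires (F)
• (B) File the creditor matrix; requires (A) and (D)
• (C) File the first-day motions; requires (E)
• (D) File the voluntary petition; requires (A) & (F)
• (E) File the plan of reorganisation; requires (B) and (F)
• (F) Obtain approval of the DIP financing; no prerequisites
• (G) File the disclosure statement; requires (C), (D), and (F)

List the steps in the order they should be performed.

(F), (A), (D), (B), (E), (C), (G)

Only (F) has no prerequisites, so it is first.
(A) needed (F), now all done → (A).
(D) needed (A) and (F), now all done → (D).
(B) needed (A) and (D), now all done → (B).
(E) needed (B) and (F), now all done → (E).
(C) is the only step now ready → (C).
(G) needed (C), (D) and (F), now all done → (G).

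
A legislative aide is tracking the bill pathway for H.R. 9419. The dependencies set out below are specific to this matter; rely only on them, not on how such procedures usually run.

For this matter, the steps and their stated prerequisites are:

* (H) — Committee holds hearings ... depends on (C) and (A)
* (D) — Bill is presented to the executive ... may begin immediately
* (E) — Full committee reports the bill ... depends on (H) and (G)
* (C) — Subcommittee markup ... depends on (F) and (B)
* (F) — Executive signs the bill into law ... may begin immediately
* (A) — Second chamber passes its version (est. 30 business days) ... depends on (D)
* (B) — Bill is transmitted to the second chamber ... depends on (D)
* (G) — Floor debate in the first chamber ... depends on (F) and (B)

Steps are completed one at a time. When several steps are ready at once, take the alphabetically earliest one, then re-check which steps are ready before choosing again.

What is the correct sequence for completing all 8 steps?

(D) → (A) → (B) → (F) → (C) → (G) → (H) → (E)

(D) and (F) have no prerequisites; (D) has the earlier label, so (D) is first.
Ready: (A), (B) and (F). (A) has the earlier label → (A).
(B) and (F) are both available; (B) has the earlier label → (B).
Next only (F) has its prerequisites met → (F).
(C) and (G) are both available; (C) has the earlier label → (C).
(H) now also ready, so the ready set is {(G), (H)}; (G) has the earlier label → (G).
(H) is the only step now ready → (H).
(E) is the only step now ready → (E).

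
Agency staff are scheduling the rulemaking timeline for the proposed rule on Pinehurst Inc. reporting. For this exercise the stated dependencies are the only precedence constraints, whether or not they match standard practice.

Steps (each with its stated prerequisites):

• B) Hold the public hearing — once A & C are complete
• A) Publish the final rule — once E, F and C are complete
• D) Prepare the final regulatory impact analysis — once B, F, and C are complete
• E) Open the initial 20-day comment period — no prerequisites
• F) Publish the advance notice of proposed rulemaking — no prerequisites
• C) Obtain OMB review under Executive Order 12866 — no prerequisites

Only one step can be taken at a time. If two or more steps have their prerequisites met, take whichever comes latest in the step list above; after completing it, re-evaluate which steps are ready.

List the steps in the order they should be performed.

C, F, E, A, B, D

C, F and E have no prerequisites; C is listed later, so C is first.
Now F and E have their prerequisites met. F is listed later, so F next.
That leaves E as the only ready step → E.
A is the only step now ready → A.
B needed C and A, now all done → B.
D is the only step now ready → D.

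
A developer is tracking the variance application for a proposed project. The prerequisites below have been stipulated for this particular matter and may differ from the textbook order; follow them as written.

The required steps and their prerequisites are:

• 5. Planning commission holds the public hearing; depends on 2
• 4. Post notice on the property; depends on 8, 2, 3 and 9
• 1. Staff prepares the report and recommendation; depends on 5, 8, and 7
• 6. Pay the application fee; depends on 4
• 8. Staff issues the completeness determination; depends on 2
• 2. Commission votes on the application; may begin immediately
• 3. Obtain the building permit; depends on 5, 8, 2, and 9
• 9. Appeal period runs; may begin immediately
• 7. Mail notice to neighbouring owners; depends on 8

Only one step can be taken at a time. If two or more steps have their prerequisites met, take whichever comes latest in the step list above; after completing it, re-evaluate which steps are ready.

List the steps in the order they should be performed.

9, 2, 8, 7, 5, 3, 1, 4, 6

Nothing is required for 9 and 2. 9 is listed later → 9 first.
2 is the only step now ready → 2.
8 and 5 are both available; 8 is listed later → 8.
Now 7 and 5 have their prerequisites met. 7 is listed later, so 7 next.
That leaves 5 as the only ready step → 5.
3 and 1 are both available; 3 is listed later → 3.
4 now also ready, so the ready set is {1, 4}; 1 is listed later → 1.
4 needed 9, 3, 2 and 8, now all done → 4.
That leaves 6 as the only ready step → 6.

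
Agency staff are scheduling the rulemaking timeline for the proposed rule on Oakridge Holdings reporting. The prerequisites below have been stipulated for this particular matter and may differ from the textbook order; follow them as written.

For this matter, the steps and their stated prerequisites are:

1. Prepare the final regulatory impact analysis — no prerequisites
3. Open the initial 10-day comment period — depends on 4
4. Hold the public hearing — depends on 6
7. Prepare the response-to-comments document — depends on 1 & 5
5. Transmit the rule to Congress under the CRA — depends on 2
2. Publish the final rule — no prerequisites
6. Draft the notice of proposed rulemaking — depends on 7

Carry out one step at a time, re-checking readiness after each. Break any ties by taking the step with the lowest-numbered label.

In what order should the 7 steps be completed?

1, 2, 5, 7, 6, 4, 3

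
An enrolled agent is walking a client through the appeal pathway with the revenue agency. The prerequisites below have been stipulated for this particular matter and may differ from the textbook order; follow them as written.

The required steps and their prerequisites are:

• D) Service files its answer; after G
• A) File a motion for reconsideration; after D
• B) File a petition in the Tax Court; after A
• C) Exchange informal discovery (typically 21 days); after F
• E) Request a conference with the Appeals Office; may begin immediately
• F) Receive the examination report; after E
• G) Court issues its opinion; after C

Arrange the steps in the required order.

Only E has no prerequisites, so it is first.
That leaves F as the only ready step → F.
Next only C has its prerequisites met → C.
G needed C, now all done → G.
D is the only step now ready → D.
Next only A has its prerequisites met → A.
B needed A, now all done → B.

E F C G D A B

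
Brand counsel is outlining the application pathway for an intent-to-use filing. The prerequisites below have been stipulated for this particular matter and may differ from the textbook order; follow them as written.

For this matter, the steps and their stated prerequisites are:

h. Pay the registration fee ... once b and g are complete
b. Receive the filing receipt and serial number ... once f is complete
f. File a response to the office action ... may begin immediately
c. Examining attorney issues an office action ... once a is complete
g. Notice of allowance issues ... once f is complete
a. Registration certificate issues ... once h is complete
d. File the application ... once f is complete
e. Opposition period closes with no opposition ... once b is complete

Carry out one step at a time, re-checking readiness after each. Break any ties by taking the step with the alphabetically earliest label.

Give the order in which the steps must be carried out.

f b d e g h a c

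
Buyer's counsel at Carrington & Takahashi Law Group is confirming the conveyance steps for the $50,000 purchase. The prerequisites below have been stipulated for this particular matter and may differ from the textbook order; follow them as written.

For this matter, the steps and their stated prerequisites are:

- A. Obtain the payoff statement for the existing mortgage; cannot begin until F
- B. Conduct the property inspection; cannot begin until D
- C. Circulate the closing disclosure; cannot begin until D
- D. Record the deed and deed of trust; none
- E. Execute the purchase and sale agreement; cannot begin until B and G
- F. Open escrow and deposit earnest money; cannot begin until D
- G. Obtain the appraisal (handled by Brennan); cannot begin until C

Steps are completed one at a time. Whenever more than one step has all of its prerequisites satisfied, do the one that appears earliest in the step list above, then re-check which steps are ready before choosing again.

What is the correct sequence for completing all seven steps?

D, B, C, F, A, G, E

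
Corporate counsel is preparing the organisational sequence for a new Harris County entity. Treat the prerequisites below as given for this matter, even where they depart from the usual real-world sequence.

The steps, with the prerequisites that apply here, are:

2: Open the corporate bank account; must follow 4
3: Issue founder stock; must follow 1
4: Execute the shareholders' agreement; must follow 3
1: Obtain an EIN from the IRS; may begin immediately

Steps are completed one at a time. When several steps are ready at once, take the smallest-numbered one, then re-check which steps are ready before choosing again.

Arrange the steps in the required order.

Only 1 has no prerequisites, so it is first.
3 needed 1, now all done → 3.
4 needed 3, now all done → 4.
2 is the only step now ready → 2.

1 → 3 → 4 → 2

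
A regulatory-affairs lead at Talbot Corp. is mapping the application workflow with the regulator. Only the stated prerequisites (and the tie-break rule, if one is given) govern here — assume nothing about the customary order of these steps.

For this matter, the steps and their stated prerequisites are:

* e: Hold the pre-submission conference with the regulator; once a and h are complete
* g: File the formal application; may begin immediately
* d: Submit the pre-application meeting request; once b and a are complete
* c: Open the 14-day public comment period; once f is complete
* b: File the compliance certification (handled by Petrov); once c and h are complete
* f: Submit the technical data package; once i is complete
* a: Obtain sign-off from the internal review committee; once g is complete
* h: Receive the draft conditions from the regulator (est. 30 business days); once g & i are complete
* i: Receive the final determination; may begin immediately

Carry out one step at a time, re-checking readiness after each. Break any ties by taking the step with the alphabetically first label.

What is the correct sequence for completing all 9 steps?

Nothing is required for g and i. g has the earlier label → g first.
a now also ready, so the ready set is {a, i}; a has the earlier label → a.
Next only i has its prerequisites met → i.
f and h are both available; f has the earlier label → f.
Ready: c and h. c has the earlier label → c.
h needed g and i, now all done → h.
Ready: b and e. b has the earlier label → b.
d now also ready, so the ready set is {d, e}; d has the earlier label → d.
Next only e has its prerequisites met → e.

g, a, i, f, c, h, b, d, e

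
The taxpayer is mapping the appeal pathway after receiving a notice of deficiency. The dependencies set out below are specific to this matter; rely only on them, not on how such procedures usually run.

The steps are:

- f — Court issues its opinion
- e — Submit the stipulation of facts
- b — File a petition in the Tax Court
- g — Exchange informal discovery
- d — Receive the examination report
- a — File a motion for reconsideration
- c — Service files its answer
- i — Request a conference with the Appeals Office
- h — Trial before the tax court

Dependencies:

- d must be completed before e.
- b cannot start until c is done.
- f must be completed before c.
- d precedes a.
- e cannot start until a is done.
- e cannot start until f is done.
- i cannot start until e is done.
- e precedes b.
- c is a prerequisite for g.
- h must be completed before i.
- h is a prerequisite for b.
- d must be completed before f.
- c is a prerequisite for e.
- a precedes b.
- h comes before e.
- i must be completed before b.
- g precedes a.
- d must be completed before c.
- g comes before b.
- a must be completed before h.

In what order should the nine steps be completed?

d → f → c → g → a → h → e → i → b

Only d has no prerequisites, so it is first.
f is the only step now ready → f.
Next only c has its prerequisites met → c.
That leaves g as the only ready step → g.
a needed g and d, now all done → a.
h needed a, now all done → h.
That leaves e as the only ready step → e.
Next only i has its prerequisites met → i.
b is the only step now ready → b.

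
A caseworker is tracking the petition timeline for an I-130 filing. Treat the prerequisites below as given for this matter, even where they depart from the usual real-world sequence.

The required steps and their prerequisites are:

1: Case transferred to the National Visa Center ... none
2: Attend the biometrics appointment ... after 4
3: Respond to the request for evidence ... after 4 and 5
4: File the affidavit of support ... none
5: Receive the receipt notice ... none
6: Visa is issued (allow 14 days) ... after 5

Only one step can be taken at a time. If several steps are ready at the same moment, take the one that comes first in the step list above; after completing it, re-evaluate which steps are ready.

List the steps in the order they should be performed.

Nothing is required for 1, 4 and 5. 1 is listed earlier → 1 first.
Now 4 and 5 have their prerequisites met. 4 is listed earlier, so 4 next.
Ready: 2 and 5. 2 is listed earlier → 2.
Next only 5 has its prerequisites met → 5.
3 and 6 are both available; 3 is listed earlier → 3.
6 is the only step now ready → 6.

1 → 4 → 2 → 5 → 3 → 6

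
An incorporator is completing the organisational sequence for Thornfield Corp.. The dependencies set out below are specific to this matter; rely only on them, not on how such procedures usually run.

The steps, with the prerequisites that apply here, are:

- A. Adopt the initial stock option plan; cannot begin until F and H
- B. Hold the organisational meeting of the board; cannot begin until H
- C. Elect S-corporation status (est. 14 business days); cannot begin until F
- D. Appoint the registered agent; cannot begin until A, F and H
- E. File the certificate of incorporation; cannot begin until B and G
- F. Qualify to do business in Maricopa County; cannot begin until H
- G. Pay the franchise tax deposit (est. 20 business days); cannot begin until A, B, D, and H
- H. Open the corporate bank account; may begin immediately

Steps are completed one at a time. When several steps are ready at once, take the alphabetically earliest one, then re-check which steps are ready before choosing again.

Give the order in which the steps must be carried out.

H, B, F, A, C, D, G, E

Only H has no prerequisites, so it is first.
Ready: B and F. B has the earlier label → B.
F needed H, now all done → F.
Now A and C have their prerequisites met. A has the earlier label, so A next.
D now also ready, so the ready set is {C, D}; C has the earlier label → C.
D is the only step now ready → D.
G is the only step now ready → G.
Next only E has its prerequisites met → E.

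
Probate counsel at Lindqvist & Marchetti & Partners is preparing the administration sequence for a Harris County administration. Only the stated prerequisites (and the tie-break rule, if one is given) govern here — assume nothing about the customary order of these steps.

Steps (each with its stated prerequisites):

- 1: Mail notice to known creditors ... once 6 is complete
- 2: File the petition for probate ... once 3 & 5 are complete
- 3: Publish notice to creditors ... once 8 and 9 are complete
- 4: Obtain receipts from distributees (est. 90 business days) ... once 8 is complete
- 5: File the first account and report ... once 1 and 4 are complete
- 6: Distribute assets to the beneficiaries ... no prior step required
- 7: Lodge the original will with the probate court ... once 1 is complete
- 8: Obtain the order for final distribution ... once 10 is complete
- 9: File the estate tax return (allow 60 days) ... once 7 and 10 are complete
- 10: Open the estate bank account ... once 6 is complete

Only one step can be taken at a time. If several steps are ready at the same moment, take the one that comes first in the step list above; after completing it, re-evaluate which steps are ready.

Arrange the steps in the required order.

6 1 7 10 8 4 5 9 3 2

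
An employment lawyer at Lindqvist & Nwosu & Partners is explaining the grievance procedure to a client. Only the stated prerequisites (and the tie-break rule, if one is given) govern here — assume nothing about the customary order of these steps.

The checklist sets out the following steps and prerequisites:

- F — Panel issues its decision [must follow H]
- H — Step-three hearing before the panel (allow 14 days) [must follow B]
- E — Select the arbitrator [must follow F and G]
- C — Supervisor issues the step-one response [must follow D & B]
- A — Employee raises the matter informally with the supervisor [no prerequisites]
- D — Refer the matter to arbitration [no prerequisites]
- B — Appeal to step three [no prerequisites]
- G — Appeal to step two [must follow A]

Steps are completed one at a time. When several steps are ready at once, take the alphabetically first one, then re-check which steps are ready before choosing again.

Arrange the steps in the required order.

A → B → D → C → G → H → F → E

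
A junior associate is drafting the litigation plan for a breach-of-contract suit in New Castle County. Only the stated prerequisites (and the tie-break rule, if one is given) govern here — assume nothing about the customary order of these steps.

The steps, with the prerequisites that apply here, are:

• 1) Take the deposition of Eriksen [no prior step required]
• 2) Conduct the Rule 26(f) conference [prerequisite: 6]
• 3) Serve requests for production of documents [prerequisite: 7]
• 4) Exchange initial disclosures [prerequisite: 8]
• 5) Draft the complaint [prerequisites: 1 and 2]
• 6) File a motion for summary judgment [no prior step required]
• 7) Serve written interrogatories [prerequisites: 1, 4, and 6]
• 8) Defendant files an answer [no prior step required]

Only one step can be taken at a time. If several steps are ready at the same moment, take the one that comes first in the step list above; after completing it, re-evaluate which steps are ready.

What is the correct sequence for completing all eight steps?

1, 6 and 8 have no prerequisites; 1 is listed earlier, so 1 is first.
Now 6 and 8 have their prerequisites met. 6 is listed earlier, so 6 next.
Now 2 and 8 have their prerequisites met. 2 is listed earlier, so 2 next.
5 and 8 are both available; 5 is listed earlier → 5.
That leaves 8 as the only ready step → 8.
4 needed 8, now all done → 4.
7 is the only step now ready → 7.
Next only 3 has its prerequisites met → 3.

1 6 2 5 8 4 7 3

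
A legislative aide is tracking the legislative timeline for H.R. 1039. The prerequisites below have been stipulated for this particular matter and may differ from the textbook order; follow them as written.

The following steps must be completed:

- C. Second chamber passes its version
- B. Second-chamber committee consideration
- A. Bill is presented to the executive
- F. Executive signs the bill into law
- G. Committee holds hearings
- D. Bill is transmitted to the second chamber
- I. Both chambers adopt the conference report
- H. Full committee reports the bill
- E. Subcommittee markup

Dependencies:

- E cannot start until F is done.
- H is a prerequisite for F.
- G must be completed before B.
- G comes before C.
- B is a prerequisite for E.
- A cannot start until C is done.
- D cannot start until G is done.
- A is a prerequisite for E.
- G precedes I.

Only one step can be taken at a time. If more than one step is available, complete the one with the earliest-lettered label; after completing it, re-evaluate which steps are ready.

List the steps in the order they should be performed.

G B C A D H F E I

Nothing is required for G and H. G has the earlier label → G first.
Now B, C, D, H and I have their prerequisites met. B has the earlier label, so B next.
C, D, H and I are all available; C has the earlier label → C.
A, D, H and I are all available; A has the earlier label → A.
Now D, H and I have their prerequisites met. D has the earlier label, so D next.
Now H and I have their prerequisites met. H has the earlier label, so H next.
F now also ready, so the ready set is {F, I}; F has the earlier label → F.
Ready: E and I. E has the earlier label → E.
I is the only step now ready → I.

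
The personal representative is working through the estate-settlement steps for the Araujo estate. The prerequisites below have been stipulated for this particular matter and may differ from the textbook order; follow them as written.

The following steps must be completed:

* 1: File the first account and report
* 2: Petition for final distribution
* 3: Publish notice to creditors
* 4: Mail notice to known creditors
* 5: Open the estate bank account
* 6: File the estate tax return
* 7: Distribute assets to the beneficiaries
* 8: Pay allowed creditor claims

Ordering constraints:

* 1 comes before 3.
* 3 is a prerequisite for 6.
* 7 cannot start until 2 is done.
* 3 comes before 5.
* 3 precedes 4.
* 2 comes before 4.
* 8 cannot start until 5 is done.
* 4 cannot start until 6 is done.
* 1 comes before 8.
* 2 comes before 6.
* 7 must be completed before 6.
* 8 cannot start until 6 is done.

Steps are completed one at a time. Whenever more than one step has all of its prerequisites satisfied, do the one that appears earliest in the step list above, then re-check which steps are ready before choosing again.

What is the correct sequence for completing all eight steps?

1, 2, 3, 5, 7, 6, 4, 8

1 and 2 have no prerequisites; 1 is listed earlier, so 1 is first.
3 now also ready, so the ready set is {2, 3}; 2 is listed earlier → 2.
7 now also ready, so the ready set is {3, 7}; 3 is listed earlier → 3.
Ready: 5 and 7. 5 is listed earlier → 5.
That leaves 7 as the only ready step → 7.
6 is the only step now ready → 6.
Now 4 and 8 have their prerequisites met. 4 is listed earlier, so 4 next.
8 needed 1, 5 and 6, now all done → 8.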